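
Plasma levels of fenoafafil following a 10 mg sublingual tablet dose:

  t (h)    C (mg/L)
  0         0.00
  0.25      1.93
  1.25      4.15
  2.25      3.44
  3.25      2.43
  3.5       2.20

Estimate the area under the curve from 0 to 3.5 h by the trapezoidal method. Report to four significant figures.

AUC = 10.59 mg/L·h

Trapezoidal AUC_0→3.5:
  [0→0.25]: (0.00+1.93)/2 × 0.25 = 0.24125
  [0.25→1.25]: (1.93+4.15)/2 × 1 = 3.04
  [1.25→2.25]: (4.15+3.44)/2 × 1 = 3.795
  [2.25→3.25]: (3.44+2.43)/2 × 1 = 2.935
  [3.25→3.5]: (2.43+2.20)/2 × 0.25 = 0.57875
  Sum = 10.59 mg/L·h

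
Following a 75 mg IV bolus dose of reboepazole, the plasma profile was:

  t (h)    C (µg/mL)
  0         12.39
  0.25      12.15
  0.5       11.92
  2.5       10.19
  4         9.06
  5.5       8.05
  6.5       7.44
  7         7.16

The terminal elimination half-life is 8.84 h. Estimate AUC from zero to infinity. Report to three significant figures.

AUC = 158 µg/mL·h

Trapezoidal AUC_0→7:
  [0→0.25]: (12.39+12.15)/2 × 0.25 = 3.0675
  [0.25→0.5]: (12.15+11.92)/2 × 0.25 = 3.00875
  [0.5→2.5]: (11.92+10.19)/2 × 2 = 22.11
  [2.5→4]: (10.19+9.06)/2 × 1.5 = 14.4375
  [4→5.5]: (9.06+8.05)/2 × 1.5 = 12.8325
  [5.5→6.5]: (8.05+7.44)/2 × 1 = 7.745
  [6.5→7]: (7.44+7.16)/2 × 0.5 = 3.65
  Sum = 66.85125 µg/mL·h
k_e = ln2 / t½ = 0.693147 / 8.84 = 0.0784 h^-1
Extrapolated tail: C_last / k_e = 7.16 / 0.0784 = 91.327
AUC_0→∞ = 66.85125 + 91.327 = 158.17825 µg/mL·h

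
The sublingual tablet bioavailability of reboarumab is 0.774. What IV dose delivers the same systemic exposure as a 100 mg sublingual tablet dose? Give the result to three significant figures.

D_iv = 77.4 mg

Systemic exposure from an extravascular dose = F × D_ev, so the equivalent IV dose is F × D_ev.
D_iv = F × D_ev = 0.774 × 100 = 77.4 mg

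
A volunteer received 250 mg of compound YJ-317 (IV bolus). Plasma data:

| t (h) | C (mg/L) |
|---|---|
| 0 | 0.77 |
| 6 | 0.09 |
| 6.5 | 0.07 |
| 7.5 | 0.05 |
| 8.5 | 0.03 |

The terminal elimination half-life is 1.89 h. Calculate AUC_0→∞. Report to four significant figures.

AUC = 2.802 mg/L·h

Trapezoidal AUC_0→8.5:
  [0→6]: (0.77+0.09)/2 × 6 = 2.58
  [6→6.5]: (0.09+0.07)/2 × 0.5 = 0.04
  [6.5→7.5]: (0.07+0.05)/2 × 1 = 0.06
  [7.5→8.5]: (0.05+0.03)/2 × 1 = 0.04
  Sum = 2.72 mg/L·h
k_e = ln2 / t½ = 0.693147 / 1.89 = 0.3667 h^-1
Extrapolated tail: C_last / k_e = 0.03 / 0.3667 = 0.082
AUC_0→∞ = 2.72 + 0.082 = 2.802 mg/L·h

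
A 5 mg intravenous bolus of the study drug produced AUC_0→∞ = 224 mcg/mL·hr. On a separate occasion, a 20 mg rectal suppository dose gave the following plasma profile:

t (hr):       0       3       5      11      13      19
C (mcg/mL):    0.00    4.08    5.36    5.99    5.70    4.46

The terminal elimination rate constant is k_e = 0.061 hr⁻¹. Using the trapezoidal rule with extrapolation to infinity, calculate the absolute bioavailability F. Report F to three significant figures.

F = 0.184

Trapezoidal AUC_0→19 (rectal suppository):
  [0→3]: (0.00+4.08)/2 × 3 = 6.12
  [3→5]: (4.08+5.36)/2 × 2 = 9.44
  [5→11]: (5.36+5.99)/2 × 6 = 34.05
  [11→13]: (5.99+5.70)/2 × 2 = 11.69
  [13→19]: (5.70+4.46)/2 × 6 = 30.48
  Sum = 91.78 mcg/mL·hr
Tail: C_last/k_e = 4.46/0.061 = 73.115
AUC_0→∞ (rectal suppository) = 91.78 + 73.115 = 164.895 mcg/mL·hr
F = (AUC_ev/D_ev)/(AUC_iv/D_iv) = (164.895/20)/(224/5) = 8.24475/44.8 = 0.1840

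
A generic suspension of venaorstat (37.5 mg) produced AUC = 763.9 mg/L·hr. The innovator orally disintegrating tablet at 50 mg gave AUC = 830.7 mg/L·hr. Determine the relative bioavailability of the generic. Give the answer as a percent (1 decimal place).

F_rel = (AUC_test/D_test) / (AUC_ref/D_ref)
      = (763.9/37.5) / (830.7/50)
      = 20.3707 / 16.614 = 1.2261 = 122.61%

F_rel = 122.6%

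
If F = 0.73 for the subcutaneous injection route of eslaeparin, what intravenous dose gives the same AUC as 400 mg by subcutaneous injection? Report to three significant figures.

D_iv = 292 mg

Systemic exposure from an extravascular dose = F × D_ev, so the equivalent IV dose is F × D_ev.
D_iv = F × D_ev = 0.73 × 400 = 292 mg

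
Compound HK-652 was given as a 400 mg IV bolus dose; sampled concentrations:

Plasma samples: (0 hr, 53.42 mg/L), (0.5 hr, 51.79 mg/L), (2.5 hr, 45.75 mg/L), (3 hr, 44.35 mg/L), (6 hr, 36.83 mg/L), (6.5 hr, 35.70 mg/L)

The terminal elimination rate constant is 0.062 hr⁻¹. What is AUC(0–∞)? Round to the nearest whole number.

Trapezoidal AUC_0→6.5:
  [0→0.5]: (53.42+51.79)/2 × 0.5 = 26.3025
  [0.5→2.5]: (51.79+45.75)/2 × 2 = 97.54
  [2.5→3]: (45.75+44.35)/2 × 0.5 = 22.525
  [3→6]: (44.35+36.83)/2 × 3 = 121.77
  [6→6.5]: (36.83+35.70)/2 × 0.5 = 18.1325
  Sum = 286.27 mg/L·hr
Extrapolated tail: C_last / k_e = 35.70 / 0.062 = 575.806
AUC_0→∞ = 286.27 + 575.806 = 862.076 mg/L·hr

AUC = 862 mg/L·hr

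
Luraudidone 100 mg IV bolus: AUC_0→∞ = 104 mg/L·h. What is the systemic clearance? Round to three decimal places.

CL = Dose_iv / AUC_0→∞
   = 100 / 104 = 0.961538 L/h

CL = 0.962 L/h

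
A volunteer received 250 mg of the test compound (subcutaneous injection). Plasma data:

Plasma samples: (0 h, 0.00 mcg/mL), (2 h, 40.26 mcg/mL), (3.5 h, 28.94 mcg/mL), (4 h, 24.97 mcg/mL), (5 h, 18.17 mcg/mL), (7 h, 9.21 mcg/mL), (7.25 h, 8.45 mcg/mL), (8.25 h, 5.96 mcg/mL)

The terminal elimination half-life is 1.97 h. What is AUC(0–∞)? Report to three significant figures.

AUC = 181 mcg/mL·h

Trapezoidal AUC_0→8.25:
  [0→2]: (0.00+40.26)/2 × 2 = 40.26
  [2→3.5]: (40.26+28.94)/2 × 1.5 = 51.9
  [3.5→4]: (28.94+24.97)/2 × 0.5 = 13.4775
  [4→5]: (24.97+18.17)/2 × 1 = 21.57
  [5→7]: (18.17+9.21)/2 × 2 = 27.38
  [7→7.25]: (9.21+8.45)/2 × 0.25 = 2.2075
  [7.25→8.25]: (8.45+5.96)/2 × 1 = 7.205
  Sum = 164.0 mcg/mL·h
k_e = ln2 / t½ = 0.693147 / 1.97 = 0.3519 h^-1
Extrapolated tail: C_last / k_e = 5.96 / 0.3519 = 16.937
AUC_0→∞ = 164.0 + 16.937 = 180.937 mcg/mL·h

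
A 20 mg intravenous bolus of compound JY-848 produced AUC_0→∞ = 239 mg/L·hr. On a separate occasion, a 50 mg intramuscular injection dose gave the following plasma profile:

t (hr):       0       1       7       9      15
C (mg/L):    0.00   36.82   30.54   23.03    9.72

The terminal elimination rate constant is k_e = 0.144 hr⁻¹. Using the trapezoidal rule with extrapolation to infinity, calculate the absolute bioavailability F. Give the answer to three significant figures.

F = 0.736

Trapezoidal AUC_0→15 (intramuscular injection):
  [0→1]: (0.00+36.82)/2 × 1 = 18.41
  [1→7]: (36.82+30.54)/2 × 6 = 202.08
  [7→9]: (30.54+23.03)/2 × 2 = 53.57
  [9→15]: (23.03+9.72)/2 × 6 = 98.25
  Sum = 372.31 mg/L·hr
Tail: C_last/k_e = 9.72/0.144 = 67.500
AUC_0→∞ (intramuscular injection) = 372.31 + 67.500 = 439.81 mg/L·hr
F = (AUC_ev/D_ev)/(AUC_iv/D_iv) = (439.81/50)/(239/20) = 8.7962/11.95 = 0.7361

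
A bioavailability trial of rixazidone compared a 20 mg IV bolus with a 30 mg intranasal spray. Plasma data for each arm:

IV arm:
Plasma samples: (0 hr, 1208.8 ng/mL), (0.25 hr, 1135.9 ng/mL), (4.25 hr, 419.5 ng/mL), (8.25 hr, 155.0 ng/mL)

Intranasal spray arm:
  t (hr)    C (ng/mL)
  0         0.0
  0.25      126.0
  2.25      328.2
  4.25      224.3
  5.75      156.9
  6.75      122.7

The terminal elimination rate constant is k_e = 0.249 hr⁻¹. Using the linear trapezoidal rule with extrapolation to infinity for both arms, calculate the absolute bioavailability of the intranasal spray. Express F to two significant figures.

Trapezoidal AUC_0→8.25 (IV):
  [0→0.25]: (1208.8+1135.9)/2 × 0.25 = 293.0875
  [0.25→4.25]: (1135.9+419.5)/2 × 4 = 3110.8
  [4.25→8.25]: (419.5+155.0)/2 × 4 = 1149.0
  Sum = 4552.8875 ng/mL·hr
IV tail: 155.0/0.249 = 622.490; AUC_iv,0→∞ = 4552.8875 + 622.490 = 5175.3775 ng/mL·hr
Trapezoidal AUC_0→6.75 (intranasal spray):
  [0→0.25]: (0.0+126.0)/2 × 0.25 = 15.75
  [0.25→2.25]: (126.0+328.2)/2 × 2 = 454.2
  [2.25→4.25]: (328.2+224.3)/2 × 2 = 552.5
  [4.25→5.75]: (224.3+156.9)/2 × 1.5 = 285.9
  [5.75→6.75]: (156.9+122.7)/2 × 1 = 139.8
  Sum = 1448.15 ng/mL·hr
intranasal spray tail: 122.7/0.249 = 492.771; AUC_ev,0→∞ = 1448.15 + 492.771 = 1940.921 ng/mL·hr
F = (AUC_ev/D_ev)/(AUC_iv/D_iv) = (1940.921/30)/(5175.3775/20) = 64.6974/258.769 = 0.2500

F = 0.25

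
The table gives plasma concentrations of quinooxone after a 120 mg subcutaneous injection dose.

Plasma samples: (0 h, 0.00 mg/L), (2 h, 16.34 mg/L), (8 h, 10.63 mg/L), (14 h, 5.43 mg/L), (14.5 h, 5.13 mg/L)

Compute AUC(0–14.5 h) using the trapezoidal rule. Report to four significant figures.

AUC = 148.1 mg/L·h

Trapezoidal AUC_0→14.5:
  [0→2]: (0.00+16.34)/2 × 2 = 16.34
  [2→8]: (16.34+10.63)/2 × 6 = 80.91
  [8→14]: (10.63+5.43)/2 × 6 = 48.18
  [14→14.5]: (5.43+5.13)/2 × 0.5 = 2.64
  Sum = 148.07 mg/L·h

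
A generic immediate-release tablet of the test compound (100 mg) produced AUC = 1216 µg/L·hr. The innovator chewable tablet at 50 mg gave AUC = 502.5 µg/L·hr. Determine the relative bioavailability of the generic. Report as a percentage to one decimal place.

F_rel = (AUC_test/D_test) / (AUC_ref/D_ref)
      = (1216/100) / (502.5/50)
      = 12.16 / 10.05 = 1.2100 = 121.00%

F_rel = 121.0%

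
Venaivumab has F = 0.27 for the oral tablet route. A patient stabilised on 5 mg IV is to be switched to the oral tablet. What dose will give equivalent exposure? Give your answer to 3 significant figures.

D_oral = 18.5 mg

For equal systemic exposure: F × D_ev = D_iv
D_ev = D_iv / F = 5 / 0.27 = 18.5185 mg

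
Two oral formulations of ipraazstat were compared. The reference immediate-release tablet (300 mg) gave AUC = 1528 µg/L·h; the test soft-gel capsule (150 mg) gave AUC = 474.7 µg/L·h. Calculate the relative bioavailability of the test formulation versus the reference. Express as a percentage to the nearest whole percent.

F_rel = 62%

F_rel = (AUC_test/D_test) / (AUC_ref/D_ref)
      = (474.7/150) / (1528/300)
      = 3.16467 / 5.09333 = 0.6213 = 62.13%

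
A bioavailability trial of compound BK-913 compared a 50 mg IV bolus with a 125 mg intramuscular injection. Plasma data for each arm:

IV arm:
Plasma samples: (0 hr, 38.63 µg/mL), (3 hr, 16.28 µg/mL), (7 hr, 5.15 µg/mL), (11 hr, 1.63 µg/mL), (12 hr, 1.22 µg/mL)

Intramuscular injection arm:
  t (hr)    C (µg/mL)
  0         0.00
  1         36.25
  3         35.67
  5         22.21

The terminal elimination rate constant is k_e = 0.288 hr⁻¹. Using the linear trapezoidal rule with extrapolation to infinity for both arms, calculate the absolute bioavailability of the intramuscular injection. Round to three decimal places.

Trapezoidal AUC_0→12 (IV):
  [0→3]: (38.63+16.28)/2 × 3 = 82.365
  [3→7]: (16.28+5.15)/2 × 4 = 42.86
  [7→11]: (5.15+1.63)/2 × 4 = 13.56
  [11→12]: (1.63+1.22)/2 × 1 = 1.425
  Sum = 140.21 µg/mL·hr
IV tail: 1.22/0.288 = 4.236; AUC_iv,0→∞ = 140.21 + 4.236 = 144.446 µg/mL·hr
Trapezoidal AUC_0→5 (intramuscular injection):
  [0→1]: (0.00+36.25)/2 × 1 = 18.125
  [1→3]: (36.25+35.67)/2 × 2 = 71.92
  [3→5]: (35.67+22.21)/2 × 2 = 57.88
  Sum = 147.925 µg/mL·hr
intramuscular injection tail: 22.21/0.288 = 77.118; AUC_ev,0→∞ = 147.925 + 77.118 = 225.043 µg/mL·hr
F = (AUC_ev/D_ev)/(AUC_iv/D_iv) = (225.043/125)/(144.446/50) = 1.800344/2.88892 = 0.6232

F = 0.623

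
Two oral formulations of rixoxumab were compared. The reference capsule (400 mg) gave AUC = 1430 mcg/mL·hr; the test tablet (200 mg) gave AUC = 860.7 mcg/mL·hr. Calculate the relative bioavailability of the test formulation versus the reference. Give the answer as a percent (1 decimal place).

F_rel = (AUC_test/D_test) / (AUC_ref/D_ref)
      = (860.7/200) / (1430/400)
      = 4.3035 / 3.575 = 1.2038 = 120.38%

F_rel = 120.4%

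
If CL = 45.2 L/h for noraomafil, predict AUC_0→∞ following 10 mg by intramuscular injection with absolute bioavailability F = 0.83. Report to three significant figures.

AUC = 0.184 mg/L·h

AUC_0→∞ = F × Dose / CL
        = 0.83 × 10 / 45.2 = 0.183628 mg/L·h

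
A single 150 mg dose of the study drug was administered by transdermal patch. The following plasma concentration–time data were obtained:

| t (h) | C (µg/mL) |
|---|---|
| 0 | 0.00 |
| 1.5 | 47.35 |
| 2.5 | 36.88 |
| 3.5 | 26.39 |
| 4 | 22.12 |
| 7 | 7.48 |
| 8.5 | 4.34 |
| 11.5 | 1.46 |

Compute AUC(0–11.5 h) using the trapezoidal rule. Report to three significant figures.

AUC = 183 µg/mL·h

Trapezoidal AUC_0→11.5:
  [0→1.5]: (0.00+47.35)/2 × 1.5 = 35.5125
  [1.5→2.5]: (47.35+36.88)/2 × 1 = 42.115
  [2.5→3.5]: (36.88+26.39)/2 × 1 = 31.635
  [3.5→4]: (26.39+22.12)/2 × 0.5 = 12.1275
  [4→7]: (22.12+7.48)/2 × 3 = 44.4
  [7→8.5]: (7.48+4.34)/2 × 1.5 = 8.865
  [8.5→11.5]: (4.34+1.46)/2 × 3 = 8.7
  Sum = 183.355 µg/mL·h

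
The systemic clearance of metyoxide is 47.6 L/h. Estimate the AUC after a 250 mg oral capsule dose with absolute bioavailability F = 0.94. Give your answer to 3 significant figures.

AUC_0→∞ = F × Dose / CL
        = 0.94 × 250 / 47.6 = 4.93697 mg/L·h

AUC = 4.94 mg/L·h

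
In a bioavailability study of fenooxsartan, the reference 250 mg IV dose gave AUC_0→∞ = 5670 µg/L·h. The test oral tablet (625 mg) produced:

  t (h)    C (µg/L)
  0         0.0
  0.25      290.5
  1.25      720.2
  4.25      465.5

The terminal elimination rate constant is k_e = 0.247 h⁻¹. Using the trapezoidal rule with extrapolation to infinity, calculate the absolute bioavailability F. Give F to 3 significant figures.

Trapezoidal AUC_0→4.25 (oral tablet):
  [0→0.25]: (0.0+290.5)/2 × 0.25 = 36.3125
  [0.25→1.25]: (290.5+720.2)/2 × 1 = 505.35
  [1.25→4.25]: (720.2+465.5)/2 × 3 = 1778.55
  Sum = 2320.2125 µg/L·h
Tail: C_last/k_e = 465.5/0.247 = 1884.615
AUC_0→∞ (oral tablet) = 2320.2125 + 1884.615 = 4204.8275 µg/L·h
F = (AUC_ev/D_ev)/(AUC_iv/D_iv) = (4204.8275/625)/(5670/250) = 6.727724/22.68 = 0.2966

F = 0.297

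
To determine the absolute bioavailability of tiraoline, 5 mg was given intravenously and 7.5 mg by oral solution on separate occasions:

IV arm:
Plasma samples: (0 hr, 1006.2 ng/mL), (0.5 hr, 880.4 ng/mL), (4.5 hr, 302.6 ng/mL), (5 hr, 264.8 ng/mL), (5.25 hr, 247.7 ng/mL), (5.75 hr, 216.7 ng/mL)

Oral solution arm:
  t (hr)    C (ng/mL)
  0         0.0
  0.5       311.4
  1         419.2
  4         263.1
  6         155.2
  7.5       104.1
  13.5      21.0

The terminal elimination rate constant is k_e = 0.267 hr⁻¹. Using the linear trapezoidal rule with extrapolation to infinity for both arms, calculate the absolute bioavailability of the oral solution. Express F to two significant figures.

Trapezoidal AUC_0→5.75 (IV):
  [0→0.5]: (1006.2+880.4)/2 × 0.5 = 471.65
  [0.5→4.5]: (880.4+302.6)/2 × 4 = 2366.0
  [4.5→5]: (302.6+264.8)/2 × 0.5 = 141.85
  [5→5.25]: (264.8+247.7)/2 × 0.25 = 64.0625
  [5.25→5.75]: (247.7+216.7)/2 × 0.5 = 116.1
  Sum = 3159.6625 ng/mL·hr
IV tail: 216.7/0.267 = 811.610; AUC_iv,0→∞ = 3159.6625 + 811.610 = 3971.2725 ng/mL·hr
Trapezoidal AUC_0→13.5 (oral solution):
  [0→0.5]: (0.0+311.4)/2 × 0.5 = 77.85
  [0.5→1]: (311.4+419.2)/2 × 0.5 = 182.65
  [1→4]: (419.2+263.1)/2 × 3 = 1023.45
  [4→6]: (263.1+155.2)/2 × 2 = 418.3
  [6→7.5]: (155.2+104.1)/2 × 1.5 = 194.475
  [7.5→13.5]: (104.1+21.0)/2 × 6 = 375.3
  Sum = 2272.025 ng/mL·hr
oral solution tail: 21.0/0.267 = 78.652; AUC_ev,0→∞ = 2272.025 + 78.652 = 2350.677 ng/mL·hr
F = (AUC_ev/D_ev)/(AUC_iv/D_iv) = (2350.677/7.5)/(3971.2725/5) = 313.4236/794.2545 = 0.3946

F = 0.39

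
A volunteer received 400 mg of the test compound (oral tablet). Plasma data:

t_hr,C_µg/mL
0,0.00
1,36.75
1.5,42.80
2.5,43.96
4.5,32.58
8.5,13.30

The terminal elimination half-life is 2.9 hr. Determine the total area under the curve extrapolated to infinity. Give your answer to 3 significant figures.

AUC = 306 µg/mL·hr

Trapezoidal AUC_0→8.5:
  [0→1]: (0.00+36.75)/2 × 1 = 18.375
  [1→1.5]: (36.75+42.80)/2 × 0.5 = 19.8875
  [1.5→2.5]: (42.80+43.96)/2 × 1 = 43.38
  [2.5→4.5]: (43.96+32.58)/2 × 2 = 76.54
  [4.5→8.5]: (32.58+13.30)/2 × 4 = 91.76
  Sum = 249.9425 µg/mL·hr
k_e = ln2 / t½ = 0.693147 / 2.9 = 0.2390 hr^-1
Extrapolated tail: C_last / k_e = 13.30 / 0.239 = 55.649
AUC_0→∞ = 249.9425 + 55.649 = 305.5915 µg/mL·hr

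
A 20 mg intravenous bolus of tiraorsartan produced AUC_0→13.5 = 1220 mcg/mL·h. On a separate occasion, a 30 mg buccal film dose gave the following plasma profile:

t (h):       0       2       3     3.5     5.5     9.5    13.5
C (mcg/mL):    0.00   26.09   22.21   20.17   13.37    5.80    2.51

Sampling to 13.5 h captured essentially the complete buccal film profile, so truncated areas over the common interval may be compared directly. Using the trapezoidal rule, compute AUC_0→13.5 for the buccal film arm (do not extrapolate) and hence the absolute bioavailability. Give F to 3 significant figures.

F = 0.0816

Trapezoidal AUC_0→13.5 (buccal film):
  [0→2]: (0.00+26.09)/2 × 2 = 26.09
  [2→3]: (26.09+22.21)/2 × 1 = 24.15
  [3→3.5]: (22.21+20.17)/2 × 0.5 = 10.595
  [3.5→5.5]: (20.17+13.37)/2 × 2 = 33.54
  [5.5→9.5]: (13.37+5.80)/2 × 4 = 38.34
  [9.5→13.5]: (5.80+2.51)/2 × 4 = 16.62
  Sum = 149.335 mcg/mL·h
F = (AUC_ev/D_ev)/(AUC_iv/D_iv) = (149.335/30)/(1220/20) = 4.97783/61 = 0.0816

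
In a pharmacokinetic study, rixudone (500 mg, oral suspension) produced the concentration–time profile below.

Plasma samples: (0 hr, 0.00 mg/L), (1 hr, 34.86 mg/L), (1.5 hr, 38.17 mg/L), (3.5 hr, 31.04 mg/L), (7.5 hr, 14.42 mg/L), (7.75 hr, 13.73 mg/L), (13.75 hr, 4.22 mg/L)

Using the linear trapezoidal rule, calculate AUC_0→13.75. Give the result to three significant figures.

AUC = 253 mg/L·hr

Trapezoidal AUC_0→13.75:
  [0→1]: (0.00+34.86)/2 × 1 = 17.43
  [1→1.5]: (34.86+38.17)/2 × 0.5 = 18.2575
  [1.5→3.5]: (38.17+31.04)/2 × 2 = 69.21
  [3.5→7.5]: (31.04+14.42)/2 × 4 = 90.92
  [7.5→7.75]: (14.42+13.73)/2 × 0.25 = 3.51875
  [7.75→13.75]: (13.73+4.22)/2 × 6 = 53.85
  Sum = 253.18625 mg/L·hr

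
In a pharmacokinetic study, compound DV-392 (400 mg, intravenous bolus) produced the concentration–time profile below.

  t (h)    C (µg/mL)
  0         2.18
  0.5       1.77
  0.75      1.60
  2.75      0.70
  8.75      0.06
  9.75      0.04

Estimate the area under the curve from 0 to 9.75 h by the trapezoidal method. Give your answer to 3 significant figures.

Trapezoidal AUC_0→9.75:
  [0→0.5]: (2.18+1.77)/2 × 0.5 = 0.9875
  [0.5→0.75]: (1.77+1.60)/2 × 0.25 = 0.42125
  [0.75→2.75]: (1.60+0.70)/2 × 2 = 2.3
  [2.75→8.75]: (0.70+0.06)/2 × 6 = 2.28
  [8.75→9.75]: (0.06+0.04)/2 × 1 = 0.05
  Sum = 6.03875 µg/mL·h

AUC = 6.04 µg/mL·h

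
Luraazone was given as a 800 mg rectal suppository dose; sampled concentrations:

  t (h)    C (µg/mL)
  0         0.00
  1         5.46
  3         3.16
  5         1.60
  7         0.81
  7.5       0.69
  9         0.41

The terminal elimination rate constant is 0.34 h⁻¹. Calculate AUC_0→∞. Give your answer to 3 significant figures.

AUC = 20.9 µg/mL·h

Trapezoidal AUC_0→9:
  [0→1]: (0.00+5.46)/2 × 1 = 2.73
  [1→3]: (5.46+3.16)/2 × 2 = 8.62
  [3→5]: (3.16+1.60)/2 × 2 = 4.76
  [5→7]: (1.60+0.81)/2 × 2 = 2.41
  [7→7.5]: (0.81+0.69)/2 × 0.5 = 0.375
  [7.5→9]: (0.69+0.41)/2 × 1.5 = 0.825
  Sum = 19.72 µg/mL·h
Extrapolated tail: C_last / k_e = 0.41 / 0.34 = 1.206
AUC_0→∞ = 19.72 + 1.206 = 20.926 µg/mL·h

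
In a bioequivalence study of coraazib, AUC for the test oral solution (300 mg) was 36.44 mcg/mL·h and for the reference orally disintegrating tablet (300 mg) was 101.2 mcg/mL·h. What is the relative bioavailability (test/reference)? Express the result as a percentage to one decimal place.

F_rel = 36.0%

F_rel = (AUC_test/D_test) / (AUC_ref/D_ref)
      = (36.44/300) / (101.2/300)
      = 0.121467 / 0.337333 = 0.3601 = 36.01%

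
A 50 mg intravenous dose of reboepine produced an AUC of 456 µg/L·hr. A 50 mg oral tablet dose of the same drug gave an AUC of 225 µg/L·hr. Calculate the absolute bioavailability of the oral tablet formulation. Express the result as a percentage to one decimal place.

F = (AUC_ev / D_ev) / (AUC_iv / D_iv)
  = (225/50) / (456/50)
  = 4.5 / 9.12 = 0.4934
  = 49.34%

F = 49.3%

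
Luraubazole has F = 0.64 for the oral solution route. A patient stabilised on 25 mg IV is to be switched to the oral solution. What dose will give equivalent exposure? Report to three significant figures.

For equal systemic exposure: F × D_ev = D_iv
D_ev = D_iv / F = 25 / 0.64 = 39.0625 mg

D_oral = 39.1 mg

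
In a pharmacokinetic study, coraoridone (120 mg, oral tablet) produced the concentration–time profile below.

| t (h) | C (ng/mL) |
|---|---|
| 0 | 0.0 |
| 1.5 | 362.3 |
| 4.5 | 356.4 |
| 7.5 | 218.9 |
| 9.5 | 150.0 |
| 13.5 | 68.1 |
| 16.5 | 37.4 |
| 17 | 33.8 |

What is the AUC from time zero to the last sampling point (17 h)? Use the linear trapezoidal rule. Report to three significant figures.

Trapezoidal AUC_0→17:
  [0→1.5]: (0.0+362.3)/2 × 1.5 = 271.725
  [1.5→4.5]: (362.3+356.4)/2 × 3 = 1078.05
  [4.5→7.5]: (356.4+218.9)/2 × 3 = 862.95
  [7.5→9.5]: (218.9+150.0)/2 × 2 = 368.9
  [9.5→13.5]: (150.0+68.1)/2 × 4 = 436.2
  [13.5→16.5]: (68.1+37.4)/2 × 3 = 158.25
  [16.5→17]: (37.4+33.8)/2 × 0.5 = 17.8
  Sum = 3193.875 ng/mL·h

AUC = 3190 ng/mL·h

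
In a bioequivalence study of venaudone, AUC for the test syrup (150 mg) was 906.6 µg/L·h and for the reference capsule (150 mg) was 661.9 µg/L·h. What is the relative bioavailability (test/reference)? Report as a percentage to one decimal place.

F_rel = 137.0%

F_rel = (AUC_test/D_test) / (AUC_ref/D_ref)
      = (906.6/150) / (661.9/150)
      = 6.044 / 4.41267 = 1.3697 = 136.97%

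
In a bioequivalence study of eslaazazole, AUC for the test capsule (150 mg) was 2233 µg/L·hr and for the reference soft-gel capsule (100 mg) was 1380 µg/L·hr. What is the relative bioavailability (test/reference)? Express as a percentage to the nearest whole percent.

F_rel = (AUC_test/D_test) / (AUC_ref/D_ref)
      = (2233/150) / (1380/100)
      = 14.8867 / 13.8 = 1.0787 = 107.87%

F_rel = 108%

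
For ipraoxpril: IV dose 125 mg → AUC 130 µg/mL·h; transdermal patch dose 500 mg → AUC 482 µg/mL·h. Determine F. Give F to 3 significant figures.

F = (AUC_ev / D_ev) / (AUC_iv / D_iv)
  = (482/500) / (130/125)
  = 0.964 / 1.04 = 0.9269

F = 0.927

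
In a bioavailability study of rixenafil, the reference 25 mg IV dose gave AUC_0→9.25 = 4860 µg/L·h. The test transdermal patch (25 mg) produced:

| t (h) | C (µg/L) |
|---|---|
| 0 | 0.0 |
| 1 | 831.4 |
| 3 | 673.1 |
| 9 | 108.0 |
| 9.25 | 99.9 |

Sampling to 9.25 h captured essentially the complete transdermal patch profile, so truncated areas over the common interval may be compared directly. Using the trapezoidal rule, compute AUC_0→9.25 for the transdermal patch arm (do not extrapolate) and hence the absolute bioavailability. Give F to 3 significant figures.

F = 0.883

Trapezoidal AUC_0→9.25 (transdermal patch):
  [0→1]: (0.0+831.4)/2 × 1 = 415.7
  [1→3]: (831.4+673.1)/2 × 2 = 1504.5
  [3→9]: (673.1+108.0)/2 × 6 = 2343.3
  [9→9.25]: (108.0+99.9)/2 × 0.25 = 25.9875
  Sum = 4289.4875 µg/L·h
F = (AUC_ev/D_ev)/(AUC_iv/D_iv) = (4289.4875/25)/(4860/25) = 171.5795/194.4 = 0.8826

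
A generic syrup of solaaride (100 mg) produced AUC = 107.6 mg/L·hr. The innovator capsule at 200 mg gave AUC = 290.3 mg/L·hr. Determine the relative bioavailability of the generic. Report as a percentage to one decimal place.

F_rel = (AUC_test/D_test) / (AUC_ref/D_ref)
      = (107.6/100) / (290.3/200)
      = 1.076 / 1.4515 = 0.7413 = 74.13%

F_rel = 74.1%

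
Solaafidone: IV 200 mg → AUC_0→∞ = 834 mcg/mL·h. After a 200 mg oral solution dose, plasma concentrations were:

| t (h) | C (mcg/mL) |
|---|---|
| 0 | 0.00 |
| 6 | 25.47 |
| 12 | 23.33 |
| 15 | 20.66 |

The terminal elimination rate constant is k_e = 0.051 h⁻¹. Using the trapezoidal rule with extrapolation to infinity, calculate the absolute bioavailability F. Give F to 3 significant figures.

Trapezoidal AUC_0→15 (oral solution):
  [0→6]: (0.00+25.47)/2 × 6 = 76.41
  [6→12]: (25.47+23.33)/2 × 6 = 146.4
  [12→15]: (23.33+20.66)/2 × 3 = 65.985
  Sum = 288.795 mcg/mL·h
Tail: C_last/k_e = 20.66/0.051 = 405.098
AUC_0→∞ (oral solution) = 288.795 + 405.098 = 693.893 mcg/mL·h
F = (AUC_ev/D_ev)/(AUC_iv/D_iv) = (693.893/200)/(834/200) = 3.469465/4.17 = 0.8320

F = 0.832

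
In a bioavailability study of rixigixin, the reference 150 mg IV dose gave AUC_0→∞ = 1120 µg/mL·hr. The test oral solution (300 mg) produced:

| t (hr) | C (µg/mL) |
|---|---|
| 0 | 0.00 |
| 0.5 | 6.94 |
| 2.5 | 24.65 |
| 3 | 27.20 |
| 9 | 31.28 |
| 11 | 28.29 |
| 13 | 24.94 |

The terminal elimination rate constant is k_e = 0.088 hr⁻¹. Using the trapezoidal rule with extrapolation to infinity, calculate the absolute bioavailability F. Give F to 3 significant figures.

Trapezoidal AUC_0→13 (oral solution):
  [0→0.5]: (0.00+6.94)/2 × 0.5 = 1.735
  [0.5→2.5]: (6.94+24.65)/2 × 2 = 31.59
  [2.5→3]: (24.65+27.20)/2 × 0.5 = 12.9625
  [3→9]: (27.20+31.28)/2 × 6 = 175.44
  [9→11]: (31.28+28.29)/2 × 2 = 59.57
  [11→13]: (28.29+24.94)/2 × 2 = 53.23
  Sum = 334.5275 µg/mL·hr
Tail: C_last/k_e = 24.94/0.088 = 283.409
AUC_0→∞ (oral solution) = 334.5275 + 283.409 = 617.9365 µg/mL·hr
F = (AUC_ev/D_ev)/(AUC_iv/D_iv) = (617.9365/300)/(1120/150) = 2.05979/7.46667 = 0.2759

F = 0.276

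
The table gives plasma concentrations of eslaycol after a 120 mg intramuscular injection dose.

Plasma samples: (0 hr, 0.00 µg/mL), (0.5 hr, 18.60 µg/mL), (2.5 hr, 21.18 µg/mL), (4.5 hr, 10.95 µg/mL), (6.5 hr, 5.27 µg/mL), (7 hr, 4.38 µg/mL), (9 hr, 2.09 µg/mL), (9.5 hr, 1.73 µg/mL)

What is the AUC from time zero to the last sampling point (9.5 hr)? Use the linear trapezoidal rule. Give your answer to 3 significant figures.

AUC = 103 µg/mL·hr

Trapezoidal AUC_0→9.5:
  [0→0.5]: (0.00+18.60)/2 × 0.5 = 4.65
  [0.5→2.5]: (18.60+21.18)/2 × 2 = 39.78
  [2.5→4.5]: (21.18+10.95)/2 × 2 = 32.13
  [4.5→6.5]: (10.95+5.27)/2 × 2 = 16.22
  [6.5→7]: (5.27+4.38)/2 × 0.5 = 2.4125
  [7→9]: (4.38+2.09)/2 × 2 = 6.47
  [9→9.5]: (2.09+1.73)/2 × 0.5 = 0.955
  Sum = 102.6175 µg/mL·hr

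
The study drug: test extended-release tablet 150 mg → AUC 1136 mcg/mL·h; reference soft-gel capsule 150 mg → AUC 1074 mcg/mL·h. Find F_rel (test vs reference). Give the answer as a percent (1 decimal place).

F_rel = 105.8%

F_rel = (AUC_test/D_test) / (AUC_ref/D_ref)
      = (1136/150) / (1074/150)
      = 7.57333 / 7.16 = 1.0577 = 105.77%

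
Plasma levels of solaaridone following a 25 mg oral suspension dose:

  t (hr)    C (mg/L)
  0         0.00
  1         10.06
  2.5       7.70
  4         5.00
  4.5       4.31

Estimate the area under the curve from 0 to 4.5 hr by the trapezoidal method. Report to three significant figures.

AUC = 30.2 mg/L·hr

Trapezoidal AUC_0→4.5:
  [0→1]: (0.00+10.06)/2 × 1 = 5.03
  [1→2.5]: (10.06+7.70)/2 × 1.5 = 13.32
  [2.5→4]: (7.70+5.00)/2 × 1.5 = 9.525
  [4→4.5]: (5.00+4.31)/2 × 0.5 = 2.3275
  Sum = 30.2025 mg/L·hr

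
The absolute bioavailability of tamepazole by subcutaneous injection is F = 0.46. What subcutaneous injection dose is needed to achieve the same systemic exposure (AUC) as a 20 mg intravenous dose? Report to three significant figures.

D_subcutaneous = 43.5 mg

For equal systemic exposure: F × D_ev = D_iv
D_ev = D_iv / F = 20 / 0.46 = 43.4783 mg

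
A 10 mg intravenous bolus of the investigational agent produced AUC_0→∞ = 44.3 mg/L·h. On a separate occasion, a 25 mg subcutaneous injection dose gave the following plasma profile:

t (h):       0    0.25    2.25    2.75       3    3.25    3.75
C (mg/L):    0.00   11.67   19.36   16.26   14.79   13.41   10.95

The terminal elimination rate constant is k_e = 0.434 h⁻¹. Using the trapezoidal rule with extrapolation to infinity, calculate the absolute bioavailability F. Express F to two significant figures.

F = 0.72

Trapezoidal AUC_0→3.75 (subcutaneous injection):
  [0→0.25]: (0.00+11.67)/2 × 0.25 = 1.45875
  [0.25→2.25]: (11.67+19.36)/2 × 2 = 31.03
  [2.25→2.75]: (19.36+16.26)/2 × 0.5 = 8.905
  [2.75→3]: (16.26+14.79)/2 × 0.25 = 3.88125
  [3→3.25]: (14.79+13.41)/2 × 0.25 = 3.525
  [3.25→3.75]: (13.41+10.95)/2 × 0.5 = 6.09
  Sum = 54.89 mg/L·h
Tail: C_last/k_e = 10.95/0.434 = 25.230
AUC_0→∞ (subcutaneous injection) = 54.89 + 25.230 = 80.12 mg/L·h
F = (AUC_ev/D_ev)/(AUC_iv/D_iv) = (80.12/25)/(44.3/10) = 3.2048/4.43 = 0.7234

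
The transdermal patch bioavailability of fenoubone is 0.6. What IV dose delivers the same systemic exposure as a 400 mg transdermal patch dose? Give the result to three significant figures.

Systemic exposure from an extravascular dose = F × D_ev, so the equivalent IV dose is F × D_ev.
D_iv = F × D_ev = 0.6 × 400 = 240 mg

D_iv = 240 mg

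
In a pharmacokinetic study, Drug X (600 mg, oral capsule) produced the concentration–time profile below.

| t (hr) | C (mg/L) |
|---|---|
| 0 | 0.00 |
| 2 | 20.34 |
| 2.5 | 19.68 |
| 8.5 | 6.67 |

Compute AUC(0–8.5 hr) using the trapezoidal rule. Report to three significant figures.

Trapezoidal AUC_0→8.5:
  [0→2]: (0.00+20.34)/2 × 2 = 20.34
  [2→2.5]: (20.34+19.68)/2 × 0.5 = 10.005
  [2.5→8.5]: (19.68+6.67)/2 × 6 = 79.05
  Sum = 109.395 mg/L·hr

AUC = 109 mg/L·hr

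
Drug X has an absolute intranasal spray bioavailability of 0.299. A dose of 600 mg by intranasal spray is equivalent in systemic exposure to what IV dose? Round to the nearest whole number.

Systemic exposure from an extravascular dose = F × D_ev, so the equivalent IV dose is F × D_ev.
D_iv = F × D_ev = 0.299 × 600 = 179.4 mg

D_iv = 179 mg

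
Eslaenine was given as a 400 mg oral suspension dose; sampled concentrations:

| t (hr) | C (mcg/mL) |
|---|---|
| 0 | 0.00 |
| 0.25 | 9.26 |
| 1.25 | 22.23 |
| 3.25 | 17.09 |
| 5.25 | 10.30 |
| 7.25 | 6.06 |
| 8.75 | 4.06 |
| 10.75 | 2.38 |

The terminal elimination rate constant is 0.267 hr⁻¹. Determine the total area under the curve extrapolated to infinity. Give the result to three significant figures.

AUC = 123 mcg/mL·hr

Trapezoidal AUC_0→10.75:
  [0→0.25]: (0.00+9.26)/2 × 0.25 = 1.1575
  [0.25→1.25]: (9.26+22.23)/2 × 1 = 15.745
  [1.25→3.25]: (22.23+17.09)/2 × 2 = 39.32
  [3.25→5.25]: (17.09+10.30)/2 × 2 = 27.39
  [5.25→7.25]: (10.30+6.06)/2 × 2 = 16.36
  [7.25→8.75]: (6.06+4.06)/2 × 1.5 = 7.59
  [8.75→10.75]: (4.06+2.38)/2 × 2 = 6.44
  Sum = 114.0025 mcg/mL·hr
Extrapolated tail: C_last / k_e = 2.38 / 0.267 = 8.914
AUC_0→∞ = 114.0025 + 8.914 = 122.9165 mcg/mL·hr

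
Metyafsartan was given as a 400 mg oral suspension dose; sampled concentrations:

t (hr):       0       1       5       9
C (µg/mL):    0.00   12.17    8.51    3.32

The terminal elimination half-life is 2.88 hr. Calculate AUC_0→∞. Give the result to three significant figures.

Trapezoidal AUC_0→9:
  [0→1]: (0.00+12.17)/2 × 1 = 6.085
  [1→5]: (12.17+8.51)/2 × 4 = 41.36
  [5→9]: (8.51+3.32)/2 × 4 = 23.66
  Sum = 71.105 µg/mL·hr
k_e = ln2 / t½ = 0.693147 / 2.88 = 0.2407 hr^-1
Extrapolated tail: C_last / k_e = 3.32 / 0.2407 = 13.793
AUC_0→∞ = 71.105 + 13.793 = 84.898 µg/mL·hr

AUC = 84.9 µg/mL·hr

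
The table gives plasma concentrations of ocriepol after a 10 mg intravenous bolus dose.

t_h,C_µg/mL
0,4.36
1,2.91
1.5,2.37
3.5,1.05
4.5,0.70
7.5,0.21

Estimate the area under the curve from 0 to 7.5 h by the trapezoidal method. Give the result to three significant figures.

Trapezoidal AUC_0→7.5:
  [0→1]: (4.36+2.91)/2 × 1 = 3.635
  [1→1.5]: (2.91+2.37)/2 × 0.5 = 1.32
  [1.5→3.5]: (2.37+1.05)/2 × 2 = 3.42
  [3.5→4.5]: (1.05+0.70)/2 × 1 = 0.875
  [4.5→7.5]: (0.70+0.21)/2 × 3 = 1.365
  Sum = 10.615 µg/mL·h

AUC = 10.6 µg/mL·h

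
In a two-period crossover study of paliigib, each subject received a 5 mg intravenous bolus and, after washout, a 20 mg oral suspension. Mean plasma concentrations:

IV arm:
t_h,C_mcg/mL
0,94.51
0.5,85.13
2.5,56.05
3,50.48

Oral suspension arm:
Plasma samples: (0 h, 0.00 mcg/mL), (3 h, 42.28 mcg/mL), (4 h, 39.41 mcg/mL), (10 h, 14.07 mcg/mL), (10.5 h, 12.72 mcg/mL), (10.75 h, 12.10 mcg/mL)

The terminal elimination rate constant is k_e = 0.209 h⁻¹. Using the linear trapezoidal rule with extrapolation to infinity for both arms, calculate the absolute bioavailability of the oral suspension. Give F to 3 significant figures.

F = 0.183

Trapezoidal AUC_0→3 (IV):
  [0→0.5]: (94.51+85.13)/2 × 0.5 = 44.91
  [0.5→2.5]: (85.13+56.05)/2 × 2 = 141.18
  [2.5→3]: (56.05+50.48)/2 × 0.5 = 26.6325
  Sum = 212.7225 mcg/mL·h
IV tail: 50.48/0.209 = 241.531; AUC_iv,0→∞ = 212.7225 + 241.531 = 454.2535 mcg/mL·h
Trapezoidal AUC_0→10.75 (oral suspension):
  [0→3]: (0.00+42.28)/2 × 3 = 63.42
  [3→4]: (42.28+39.41)/2 × 1 = 40.845
  [4→10]: (39.41+14.07)/2 × 6 = 160.44
  [10→10.5]: (14.07+12.72)/2 × 0.5 = 6.6975
  [10.5→10.75]: (12.72+12.10)/2 × 0.25 = 3.1025
  Sum = 274.505 mcg/mL·h
oral suspension tail: 12.10/0.209 = 57.895; AUC_ev,0→∞ = 274.505 + 57.895 = 332.4 mcg/mL·h
F = (AUC_ev/D_ev)/(AUC_iv/D_iv) = (332.4/20)/(454.2535/5) = 16.62/90.8507 = 0.1829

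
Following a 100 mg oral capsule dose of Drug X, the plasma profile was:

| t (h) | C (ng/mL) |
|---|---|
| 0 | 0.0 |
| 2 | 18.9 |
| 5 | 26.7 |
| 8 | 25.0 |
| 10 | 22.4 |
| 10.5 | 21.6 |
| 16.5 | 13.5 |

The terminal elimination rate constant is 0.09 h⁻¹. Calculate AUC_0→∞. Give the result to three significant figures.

Trapezoidal AUC_0→16.5:
  [0→2]: (0.0+18.9)/2 × 2 = 18.9
  [2→5]: (18.9+26.7)/2 × 3 = 68.4
  [5→8]: (26.7+25.0)/2 × 3 = 77.55
  [8→10]: (25.0+22.4)/2 × 2 = 47.4
  [10→10.5]: (22.4+21.6)/2 × 0.5 = 11.0
  [10.5→16.5]: (21.6+13.5)/2 × 6 = 105.3
  Sum = 328.55 ng/mL·h
Extrapolated tail: C_last / k_e = 13.5 / 0.09 = 150.000
AUC_0→∞ = 328.55 + 150.000 = 478.55 ng/mL·h

AUC = 479 ng/mL·h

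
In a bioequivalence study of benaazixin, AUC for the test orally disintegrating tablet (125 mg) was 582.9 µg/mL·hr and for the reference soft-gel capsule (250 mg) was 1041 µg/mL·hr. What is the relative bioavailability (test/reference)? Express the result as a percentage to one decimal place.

F_rel = 112.0%

F_rel = (AUC_test/D_test) / (AUC_ref/D_ref)
      = (582.9/125) / (1041/250)
      = 4.6632 / 4.164 = 1.1199 = 111.99%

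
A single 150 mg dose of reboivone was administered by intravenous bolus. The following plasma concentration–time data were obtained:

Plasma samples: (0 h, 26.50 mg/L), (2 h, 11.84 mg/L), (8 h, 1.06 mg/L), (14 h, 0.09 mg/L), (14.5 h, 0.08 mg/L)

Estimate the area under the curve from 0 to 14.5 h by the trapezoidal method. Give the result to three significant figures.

Trapezoidal AUC_0→14.5:
  [0→2]: (26.50+11.84)/2 × 2 = 38.34
  [2→8]: (11.84+1.06)/2 × 6 = 38.7
  [8→14]: (1.06+0.09)/2 × 6 = 3.45
  [14→14.5]: (0.09+0.08)/2 × 0.5 = 0.0425
  Sum = 80.5325 mg/L·h

AUC = 80.5 mg/L·h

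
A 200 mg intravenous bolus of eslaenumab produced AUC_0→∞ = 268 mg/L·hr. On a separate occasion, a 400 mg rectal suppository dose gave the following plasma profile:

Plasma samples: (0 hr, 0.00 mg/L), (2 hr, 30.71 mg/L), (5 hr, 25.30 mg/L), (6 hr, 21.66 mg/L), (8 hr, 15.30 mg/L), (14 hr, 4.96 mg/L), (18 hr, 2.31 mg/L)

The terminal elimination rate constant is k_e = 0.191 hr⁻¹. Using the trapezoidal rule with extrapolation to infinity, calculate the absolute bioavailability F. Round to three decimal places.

Trapezoidal AUC_0→18 (rectal suppository):
  [0→2]: (0.00+30.71)/2 × 2 = 30.71
  [2→5]: (30.71+25.30)/2 × 3 = 84.015
  [5→6]: (25.30+21.66)/2 × 1 = 23.48
  [6→8]: (21.66+15.30)/2 × 2 = 36.96
  [8→14]: (15.30+4.96)/2 × 6 = 60.78
  [14→18]: (4.96+2.31)/2 × 4 = 14.54
  Sum = 250.485 mg/L·hr
Tail: C_last/k_e = 2.31/0.191 = 12.094
AUC_0→∞ (rectal suppository) = 250.485 + 12.094 = 262.579 mg/L·hr
F = (AUC_ev/D_ev)/(AUC_iv/D_iv) = (262.579/400)/(268/200) = 0.6564475/1.34 = 0.4899

F = 0.490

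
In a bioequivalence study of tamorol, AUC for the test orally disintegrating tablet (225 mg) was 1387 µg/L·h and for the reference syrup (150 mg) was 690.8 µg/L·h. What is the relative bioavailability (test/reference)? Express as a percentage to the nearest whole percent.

F_rel = (AUC_test/D_test) / (AUC_ref/D_ref)
      = (1387/225) / (690.8/150)
      = 6.16444 / 4.60533 = 1.3385 = 133.85%

F_rel = 134%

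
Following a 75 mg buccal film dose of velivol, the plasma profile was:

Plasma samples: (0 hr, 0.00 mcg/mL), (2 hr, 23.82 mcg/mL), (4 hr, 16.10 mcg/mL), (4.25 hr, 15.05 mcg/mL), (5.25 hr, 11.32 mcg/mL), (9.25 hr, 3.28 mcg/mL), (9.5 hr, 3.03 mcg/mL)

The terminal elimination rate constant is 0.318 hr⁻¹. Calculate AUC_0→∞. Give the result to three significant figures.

AUC = 120 mcg/mL·hr

Trapezoidal AUC_0→9.5:
  [0→2]: (0.00+23.82)/2 × 2 = 23.82
  [2→4]: (23.82+16.10)/2 × 2 = 39.92
  [4→4.25]: (16.10+15.05)/2 × 0.25 = 3.89375
  [4.25→5.25]: (15.05+11.32)/2 × 1 = 13.185
  [5.25→9.25]: (11.32+3.28)/2 × 4 = 29.2
  [9.25→9.5]: (3.28+3.03)/2 × 0.25 = 0.78875
  Sum = 110.8075 mcg/mL·hr
Extrapolated tail: C_last / k_e = 3.03 / 0.318 = 9.528
AUC_0→∞ = 110.8075 + 9.528 = 120.3355 mcg/mL·hr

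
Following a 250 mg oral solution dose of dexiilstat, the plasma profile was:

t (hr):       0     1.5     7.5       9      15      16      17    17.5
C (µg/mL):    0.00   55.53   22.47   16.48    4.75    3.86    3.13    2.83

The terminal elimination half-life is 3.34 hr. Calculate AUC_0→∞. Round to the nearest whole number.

AUC = 391 µg/mL·hr

Trapezoidal AUC_0→17.5:
  [0→1.5]: (0.00+55.53)/2 × 1.5 = 41.6475
  [1.5→7.5]: (55.53+22.47)/2 × 6 = 234.0
  [7.5→9]: (22.47+16.48)/2 × 1.5 = 29.2125
  [9→15]: (16.48+4.75)/2 × 6 = 63.69
  [15→16]: (4.75+3.86)/2 × 1 = 4.305
  [16→17]: (3.86+3.13)/2 × 1 = 3.495
  [17→17.5]: (3.13+2.83)/2 × 0.5 = 1.49
  Sum = 377.84 µg/mL·hr
k_e = ln2 / t½ = 0.693147 / 3.34 = 0.2075 hr^-1
Extrapolated tail: C_last / k_e = 2.83 / 0.2075 = 13.639
AUC_0→∞ = 377.84 + 13.639 = 391.479 µg/mL·hr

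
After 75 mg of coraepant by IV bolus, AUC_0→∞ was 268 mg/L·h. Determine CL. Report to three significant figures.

CL = Dose_iv / AUC_0→∞
   = 75 / 268 = 0.279851 L/h

CL = 0.280 L/h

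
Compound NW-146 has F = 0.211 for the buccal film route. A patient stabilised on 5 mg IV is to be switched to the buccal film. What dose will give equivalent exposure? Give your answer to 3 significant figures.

For equal systemic exposure: F × D_ev = D_iv
D_ev = D_iv / F = 5 / 0.211 = 23.6967 mg

D_buccal = 23.7 mg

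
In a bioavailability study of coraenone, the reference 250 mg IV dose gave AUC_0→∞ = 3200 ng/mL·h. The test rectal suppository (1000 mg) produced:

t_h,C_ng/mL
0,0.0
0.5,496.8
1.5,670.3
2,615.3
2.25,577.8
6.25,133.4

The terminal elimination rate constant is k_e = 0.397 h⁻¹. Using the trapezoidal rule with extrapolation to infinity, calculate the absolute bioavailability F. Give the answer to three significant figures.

F = 0.229

Trapezoidal AUC_0→6.25 (rectal suppository):
  [0→0.5]: (0.0+496.8)/2 × 0.5 = 124.2
  [0.5→1.5]: (496.8+670.3)/2 × 1 = 583.55
  [1.5→2]: (670.3+615.3)/2 × 0.5 = 321.4
  [2→2.25]: (615.3+577.8)/2 × 0.25 = 149.1375
  [2.25→6.25]: (577.8+133.4)/2 × 4 = 1422.4
  Sum = 2600.6875 ng/mL·h
Tail: C_last/k_e = 133.4/0.397 = 336.020
AUC_0→∞ (rectal suppository) = 2600.6875 + 336.020 = 2936.7075 ng/mL·h
F = (AUC_ev/D_ev)/(AUC_iv/D_iv) = (2936.7075/1000)/(3200/250) = 2.9367075/12.8 = 0.2294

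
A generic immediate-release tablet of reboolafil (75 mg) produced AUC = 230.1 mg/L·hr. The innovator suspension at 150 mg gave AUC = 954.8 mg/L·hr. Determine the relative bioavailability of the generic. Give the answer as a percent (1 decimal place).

F_rel = (AUC_test/D_test) / (AUC_ref/D_ref)
      = (230.1/75) / (954.8/150)
      = 3.068 / 6.36533 = 0.4820 = 48.20%

F_rel = 48.2%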